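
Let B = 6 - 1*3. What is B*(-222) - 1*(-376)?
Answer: -290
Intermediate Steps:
B = 3 (B = 6 - 3 = 3)
B*(-222) - 1*(-376) = 3*(-222) - 1*(-376) = -666 + 376 = -290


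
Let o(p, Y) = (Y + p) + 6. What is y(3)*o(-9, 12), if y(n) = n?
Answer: 27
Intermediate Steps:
o(p, Y) = 6 + Y + p
y(3)*o(-9, 12) = 3*(6 + 12 - 9) = 3*9 = 27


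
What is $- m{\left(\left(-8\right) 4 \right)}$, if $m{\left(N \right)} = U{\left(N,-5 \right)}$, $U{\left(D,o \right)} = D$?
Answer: $32$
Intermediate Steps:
$m{\left(N \right)} = N$
$- m{\left(\left(-8\right) 4 \right)} = - \left(-8\right) 4 = \left(-1\right) \left(-32\right) = 32$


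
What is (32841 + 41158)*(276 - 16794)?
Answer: -1222315482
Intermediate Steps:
(32841 + 41158)*(276 - 16794) = 73999*(-16518) = -1222315482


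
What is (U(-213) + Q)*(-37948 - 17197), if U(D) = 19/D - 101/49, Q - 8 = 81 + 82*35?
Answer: -1701809937655/10437 ≈ -1.6306e+8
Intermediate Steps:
Q = 2959 (Q = 8 + (81 + 82*35) = 8 + (81 + 2870) = 8 + 2951 = 2959)
U(D) = -101/49 + 19/D (U(D) = 19/D - 101*1/49 = 19/D - 101/49 = -101/49 + 19/D)
(U(-213) + Q)*(-37948 - 17197) = ((-101/49 + 19/(-213)) + 2959)*(-37948 - 17197) = ((-101/49 + 19*(-1/213)) + 2959)*(-55145) = ((-101/49 - 19/213) + 2959)*(-55145) = (-22444/10437 + 2959)*(-55145) = (30860639/10437)*(-55145) = -1701809937655/10437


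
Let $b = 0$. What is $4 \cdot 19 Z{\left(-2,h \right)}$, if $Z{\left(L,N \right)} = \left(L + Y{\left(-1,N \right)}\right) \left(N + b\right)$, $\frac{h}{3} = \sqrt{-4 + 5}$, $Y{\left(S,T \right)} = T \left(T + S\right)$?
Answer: $912$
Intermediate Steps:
$Y{\left(S,T \right)} = T \left(S + T\right)$
$h = 3$ ($h = 3 \sqrt{-4 + 5} = 3 \sqrt{1} = 3 \cdot 1 = 3$)
$Z{\left(L,N \right)} = N \left(L + N \left(-1 + N\right)\right)$ ($Z{\left(L,N \right)} = \left(L + N \left(-1 + N\right)\right) \left(N + 0\right) = \left(L + N \left(-1 + N\right)\right) N = N \left(L + N \left(-1 + N\right)\right)$)
$4 \cdot 19 Z{\left(-2,h \right)} = 4 \cdot 19 \cdot 3 \left(-2 + 3 \left(-1 + 3\right)\right) = 76 \cdot 3 \left(-2 + 3 \cdot 2\right) = 76 \cdot 3 \left(-2 + 6\right) = 76 \cdot 3 \cdot 4 = 76 \cdot 12 = 912$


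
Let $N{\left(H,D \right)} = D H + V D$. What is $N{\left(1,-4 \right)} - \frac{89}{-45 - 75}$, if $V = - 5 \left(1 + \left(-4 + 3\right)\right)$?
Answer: $- \frac{391}{120} \approx -3.2583$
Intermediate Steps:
$V = 0$ ($V = - 5 \left(1 - 1\right) = \left(-5\right) 0 = 0$)
$N{\left(H,D \right)} = D H$ ($N{\left(H,D \right)} = D H + 0 D = D H + 0 = D H$)
$N{\left(1,-4 \right)} - \frac{89}{-45 - 75} = \left(-4\right) 1 - \frac{89}{-45 - 75} = -4 - \frac{89}{-120} = -4 - - \frac{89}{120} = -4 + \frac{89}{120} = - \frac{391}{120}$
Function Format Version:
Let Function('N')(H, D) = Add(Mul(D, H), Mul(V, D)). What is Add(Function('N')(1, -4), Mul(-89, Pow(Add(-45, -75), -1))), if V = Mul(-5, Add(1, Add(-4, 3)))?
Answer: Rational(-391, 120) ≈ -3.2583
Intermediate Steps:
V = 0 (V = Mul(-5, Add(1, -1)) = Mul(-5, 0) = 0)
Function('N')(H, D) = Mul(D, H) (Function('N')(H, D) = Add(Mul(D, H), Mul(0, D)) = Add(Mul(D, H), 0) = Mul(D, H))
Add(Function('N')(1, -4), Mul(-89, Pow(Add(-45, -75), -1))) = Add(Mul(-4, 1), Mul(-89, Pow(Add(-45, -75), -1))) = Add(-4, Mul(-89, Pow(-120, -1))) = Add(-4, Mul(-89, Rational(-1, 120))) = Add(-4, Rational(89, 120)) = Rational(-391, 120)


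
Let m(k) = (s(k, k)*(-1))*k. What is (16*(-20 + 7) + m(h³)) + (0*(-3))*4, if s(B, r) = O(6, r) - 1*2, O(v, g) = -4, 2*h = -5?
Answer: -1207/4 ≈ -301.75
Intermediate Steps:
h = -5/2 (h = (½)*(-5) = -5/2 ≈ -2.5000)
s(B, r) = -6 (s(B, r) = -4 - 1*2 = -4 - 2 = -6)
m(k) = 6*k (m(k) = (-6*(-1))*k = 6*k)
(16*(-20 + 7) + m(h³)) + (0*(-3))*4 = (16*(-20 + 7) + 6*(-5/2)³) + (0*(-3))*4 = (16*(-13) + 6*(-125/8)) + 0*4 = (-208 - 375/4) + 0 = -1207/4 + 0 = -1207/4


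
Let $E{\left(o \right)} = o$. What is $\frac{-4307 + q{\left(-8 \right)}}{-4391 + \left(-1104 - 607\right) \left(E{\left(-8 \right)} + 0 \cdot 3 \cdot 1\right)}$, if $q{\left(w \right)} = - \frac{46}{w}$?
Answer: $- \frac{5735}{12396} \approx -0.46265$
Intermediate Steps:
$\frac{-4307 + q{\left(-8 \right)}}{-4391 + \left(-1104 - 607\right) \left(E{\left(-8 \right)} + 0 \cdot 3 \cdot 1\right)} = \frac{-4307 - \frac{46}{-8}}{-4391 + \left(-1104 - 607\right) \left(-8 + 0 \cdot 3 \cdot 1\right)} = \frac{-4307 - - \frac{23}{4}}{-4391 - 1711 \left(-8 + 0 \cdot 1\right)} = \frac{-4307 + \frac{23}{4}}{-4391 - 1711 \left(-8 + 0\right)} = - \frac{17205}{4 \left(-4391 - -13688\right)} = - \frac{17205}{4 \left(-4391 + 13688\right)} = - \frac{17205}{4 \cdot 9297} = \left(- \frac{17205}{4}\right) \frac{1}{9297} = - \frac{5735}{12396}$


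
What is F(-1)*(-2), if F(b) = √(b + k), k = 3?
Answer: -2*√2 ≈ -2.8284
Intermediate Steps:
F(b) = √(3 + b) (F(b) = √(b + 3) = √(3 + b))
F(-1)*(-2) = √(3 - 1)*(-2) = √2*(-2) = -2*√2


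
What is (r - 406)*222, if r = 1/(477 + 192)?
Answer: -20099362/223 ≈ -90132.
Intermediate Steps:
r = 1/669 ≈ 0.0014948
(r - 406)*222 = (1/669 - 406)*222 = -271613/669*222 = -20099362/223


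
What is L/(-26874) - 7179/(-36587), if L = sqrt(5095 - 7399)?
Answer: 7179/36587 - 8*I/4479 ≈ 0.19622 - 0.0017861*I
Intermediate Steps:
L = 48*I (L = sqrt(-2304) = 48*I ≈ 48.0*I)
L/(-26874) - 7179/(-36587) = (48*I)/(-26874) - 7179/(-36587) = (48*I)*(-1/26874) - 7179*(-1/36587) = -8*I/4479 + 7179/36587 = 7179/36587 - 8*I/4479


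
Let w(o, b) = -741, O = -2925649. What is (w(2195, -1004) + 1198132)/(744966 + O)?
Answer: -1197391/2180683 ≈ -0.54909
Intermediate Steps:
(w(2195, -1004) + 1198132)/(744966 + O) = (-741 + 1198132)/(744966 - 2925649) = 1197391/(-2180683) = 1197391*(-1/2180683) = -1197391/2180683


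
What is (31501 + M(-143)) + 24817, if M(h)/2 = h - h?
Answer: 56318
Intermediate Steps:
M(h) = 0 (M(h) = 2*(h - h) = 2*0 = 0)
(31501 + M(-143)) + 24817 = (31501 + 0) + 24817 = 31501 + 24817 = 56318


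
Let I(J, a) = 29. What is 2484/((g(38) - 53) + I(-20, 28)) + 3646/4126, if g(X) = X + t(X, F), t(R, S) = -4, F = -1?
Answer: 2571361/10315 ≈ 249.28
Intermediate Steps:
g(X) = -4 + X (g(X) = X - 4 = -4 + X)
2484/((g(38) - 53) + I(-20, 28)) + 3646/4126 = 2484/(((-4 + 38) - 53) + 29) + 3646/4126 = 2484/((34 - 53) + 29) + 3646*(1/4126) = 2484/(-19 + 29) + 1823/2063 = 2484/10 + 1823/2063 = 2484*(1/10) + 1823/2063 = 1242/5 + 1823/2063 = 2571361/10315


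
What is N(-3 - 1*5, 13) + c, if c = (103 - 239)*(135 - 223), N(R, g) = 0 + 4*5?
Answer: 11988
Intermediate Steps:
N(R, g) = 20 (N(R, g) = 0 + 20 = 20)
c = 11968 (c = -136*(-88) = 11968)
N(-3 - 1*5, 13) + c = 20 + 11968 = 11988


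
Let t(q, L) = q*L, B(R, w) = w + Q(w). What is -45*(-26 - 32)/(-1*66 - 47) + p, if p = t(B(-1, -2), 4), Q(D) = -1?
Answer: -3966/113 ≈ -35.097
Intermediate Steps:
B(R, w) = -1 + w (B(R, w) = w - 1 = -1 + w)
t(q, L) = L*q
p = -12 (p = 4*(-1 - 2) = 4*(-3) = -12)
-45*(-26 - 32)/(-1*66 - 47) + p = -45*(-26 - 32)/(-1*66 - 47) - 12 = -(-2610)/(-66 - 47) - 12 = -(-2610)/(-113) - 12 = -(-2610)*(-1)/113 - 12 = -45*58/113 - 12 = -2610/113 - 12 = -3966/113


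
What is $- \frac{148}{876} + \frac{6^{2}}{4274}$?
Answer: $- \frac{75127}{468003} \approx -0.16053$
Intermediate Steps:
$- \frac{148}{876} + \frac{6^{2}}{4274} = \left(-148\right) \frac{1}{876} + 36 \cdot \frac{1}{4274} = - \frac{37}{219} + \frac{18}{2137} = - \frac{75127}{468003}$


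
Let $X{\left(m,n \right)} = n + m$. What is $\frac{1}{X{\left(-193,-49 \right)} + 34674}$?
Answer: $\frac{1}{34432} \approx 2.9043 \cdot 10^{-5}$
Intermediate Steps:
$X{\left(m,n \right)} = m + n$
$\frac{1}{X{\left(-193,-49 \right)} + 34674} = \frac{1}{\left(-193 - 49\right) + 34674} = \frac{1}{-242 + 34674} = \frac{1}{34432}$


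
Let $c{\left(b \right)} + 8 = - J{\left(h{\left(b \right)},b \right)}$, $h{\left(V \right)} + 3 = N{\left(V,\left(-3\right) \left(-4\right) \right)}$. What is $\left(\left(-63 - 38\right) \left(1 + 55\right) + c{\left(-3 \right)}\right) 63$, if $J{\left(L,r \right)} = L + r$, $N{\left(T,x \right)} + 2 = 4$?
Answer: $-356580$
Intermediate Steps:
$N{\left(T,x \right)} = 2$ ($N{\left(T,x \right)} = -2 + 4 = 2$)
$h{\left(V \right)} = -1$ ($h{\left(V \right)} = -3 + 2 = -1$)
$c{\left(b \right)} = -7 - b$ ($c{\left(b \right)} = -8 - \left(-1 + b\right) = -7 - b$)
$\left(\left(-63 - 38\right) \left(1 + 55\right) + c{\left(-3 \right)}\right) 63 = \left(\left(-63 - 38\right) \left(1 + 55\right) - 4\right) 63 = \left(\left(-101\right) 56 + \left(-7 + 3\right)\right) 63 = \left(-5656 - 4\right) 63 = \left(-5660\right) 63 = -356580$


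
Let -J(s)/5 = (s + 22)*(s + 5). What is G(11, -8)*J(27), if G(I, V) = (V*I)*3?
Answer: 2069760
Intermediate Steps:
G(I, V) = 3*I*V (G(I, V) = (I*V)*3 = 3*I*V)
J(s) = -5*(5 + s)*(22 + s) (J(s) = -5*(s + 22)*(s + 5) = -5*(22 + s)*(5 + s) = -5*(5 + s)*(22 + s))
G(11, -8)*J(27) = (3*11*(-8))*(-550 - 135*27 - 5*27²) = -264*(-550 - 3645 - 5*729) = -264*(-550 - 3645 - 3645) = -264*(-7840) = 2069760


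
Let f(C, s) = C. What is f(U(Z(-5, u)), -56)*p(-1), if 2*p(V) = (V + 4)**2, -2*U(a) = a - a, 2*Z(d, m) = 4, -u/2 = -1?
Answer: 0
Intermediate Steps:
u = 2 (u = -2*(-1) = 2)
Z(d, m) = 2 (Z(d, m) = (1/2)*4 = 2)
U(a) = 0 (U(a) = -(a - a)/2 = -1/2*0 = 0)
p(V) = (4 + V)**2/2 (p(V) = (V + 4)**2/2 = (4 + V)**2/2)
f(U(Z(-5, u)), -56)*p(-1) = 0*((4 - 1)**2/2) = 0*((1/2)*3**2) = 0*((1/2)*9) = 0*(9/2) = 0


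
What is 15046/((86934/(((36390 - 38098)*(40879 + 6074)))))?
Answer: -201104143884/14489 ≈ -1.3880e+7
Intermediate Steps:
15046/((86934/(((36390 - 38098)*(40879 + 6074))))) = 15046/((86934/((-1708*46953)))) = 15046/((86934/(-80195724))) = 15046/((86934*(-1/80195724))) = 15046/(-14489/13365954) = 15046*(-13365954/14489) = -201104143884/14489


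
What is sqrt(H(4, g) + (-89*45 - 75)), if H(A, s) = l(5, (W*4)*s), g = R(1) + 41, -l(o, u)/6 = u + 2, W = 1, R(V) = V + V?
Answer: 2*I*sqrt(1281) ≈ 71.582*I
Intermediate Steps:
R(V) = 2*V
l(o, u) = -12 - 6*u (l(o, u) = -6*(u + 2) = -6*(2 + u) = -12 - 6*u)
g = 43 (g = 2*1 + 41 = 2 + 41 = 43)
H(A, s) = -12 - 24*s (H(A, s) = -12 - 6*1*4*s = -12 - 24*s)
sqrt(H(4, g) + (-89*45 - 75)) = sqrt((-12 - 24*43) + (-89*45 - 75)) = sqrt((-12 - 1032) + (-4005 - 75)) = sqrt(-1044 - 4080) = sqrt(-5124) = 2*I*sqrt(1281)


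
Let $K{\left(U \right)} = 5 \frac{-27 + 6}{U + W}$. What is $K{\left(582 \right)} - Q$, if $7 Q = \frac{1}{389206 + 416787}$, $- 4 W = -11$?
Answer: $- \frac{2369621759}{13196523389} \approx -0.17956$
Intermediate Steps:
$W = \frac{11}{4}$ ($W = \left(- \frac{1}{4}\right) \left(-11\right) = \frac{11}{4} \approx 2.75$)
$K{\left(U \right)} = - \frac{105}{\frac{11}{4} + U}$ ($K{\left(U \right)} = 5 \frac{-27 + 6}{U + \frac{11}{4}} = 5 \left(- \frac{21}{\frac{11}{4} + U}\right) = - \frac{105}{\frac{11}{4} + U}$)
$Q = \frac{1}{5641951}$ ($Q = \frac{1}{7 \left(389206 + 416787\right)} = \frac{1}{7 \cdot 805993} = \frac{1}{7} \cdot \frac{1}{805993} = \frac{1}{5641951} \approx 1.7724 \cdot 10^{-7}$)
$K{\left(582 \right)} - Q = - \frac{420}{11 + 4 \cdot 582} - \frac{1}{5641951} = - \frac{420}{11 + 2328} - \frac{1}{5641951} = - \frac{420}{2339} - \frac{1}{5641951} = - \frac{2369621759}{13196523389}$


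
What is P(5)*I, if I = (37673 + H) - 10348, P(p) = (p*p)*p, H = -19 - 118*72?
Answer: 2351250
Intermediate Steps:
H = -8515 (H = -19 - 8496 = -8515)
P(p) = p**3 (P(p) = p**2*p = p**3)
I = 18810 (I = (37673 - 8515) - 10348 = 29158 - 10348 = 18810)
P(5)*I = 5**3*18810 = 125*18810 = 2351250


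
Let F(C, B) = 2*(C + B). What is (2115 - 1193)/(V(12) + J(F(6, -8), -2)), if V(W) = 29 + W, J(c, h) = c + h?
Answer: 922/35 ≈ 26.343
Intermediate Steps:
F(C, B) = 2*B + 2*C (F(C, B) = 2*(B + C) = 2*B + 2*C)
(2115 - 1193)/(V(12) + J(F(6, -8), -2)) = (2115 - 1193)/((29 + 12) + ((2*(-8) + 2*6) - 2)) = 922/(41 + ((-16 + 12) - 2)) = 922/(41 + (-4 - 2)) = 922/(41 - 6) = 922/35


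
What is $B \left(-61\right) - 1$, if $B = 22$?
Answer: $-1343$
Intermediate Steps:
$B \left(-61\right) - 1 = 22 \left(-61\right) - 1 = -1342 - 1 = -1343$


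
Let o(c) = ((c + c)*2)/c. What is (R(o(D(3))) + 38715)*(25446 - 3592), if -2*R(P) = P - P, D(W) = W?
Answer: 846077610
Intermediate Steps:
o(c) = 4 (o(c) = ((2*c)*2)/c = (4*c)/c = 4)
R(P) = 0 (R(P) = -(P - P)/2 = -1/2*0 = 0)
(R(o(D(3))) + 38715)*(25446 - 3592) = (0 + 38715)*(25446 - 3592) = 38715*21854 = 846077610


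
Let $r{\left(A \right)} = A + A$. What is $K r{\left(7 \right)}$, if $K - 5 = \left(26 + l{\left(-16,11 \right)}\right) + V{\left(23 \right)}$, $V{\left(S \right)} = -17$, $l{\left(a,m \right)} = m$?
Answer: $350$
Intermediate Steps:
$r{\left(A \right)} = 2 A$
$K = 25$ ($K = 5 + \left(\left(26 + 11\right) - 17\right) = 5 + \left(37 - 17\right) = 5 + 20 = 25$)
$K r{\left(7 \right)} = 25 \cdot 2 \cdot 7 = 25 \cdot 14 = 350$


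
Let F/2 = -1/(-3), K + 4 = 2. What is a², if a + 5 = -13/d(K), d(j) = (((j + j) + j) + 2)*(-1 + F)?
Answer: 3481/16 ≈ 217.56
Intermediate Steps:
K = -2 (K = -4 + 2 = -2)
F = ⅔ (F = 2*(-1/(-3)) = 2*(-1*(-⅓)) = 2*(⅓) = ⅔ ≈ 0.66667)
d(j) = -⅔ - j (d(j) = (((j + j) + j) + 2)*(-1 + ⅔) = ((2*j + j) + 2)*(-⅓) = (3*j + 2)*(-⅓) = (2 + 3*j)*(-⅓) = -⅔ - j)
a = -59/4 (a = -5 - 13/(-⅔ - 1*(-2)) = -5 - 13/(-⅔ + 2) = -5 - 13/4/3 = -5 - 13*¾ = -5 - 39/4 = -59/4 ≈ -14.750)
a² = (-59/4)² = 3481/16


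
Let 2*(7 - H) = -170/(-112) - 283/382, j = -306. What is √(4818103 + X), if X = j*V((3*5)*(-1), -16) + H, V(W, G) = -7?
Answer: 3*√15318279738489/5348 ≈ 2195.5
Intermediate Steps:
H = 141433/21392 (H = 7 - (-170/(-112) - 283/382)/2 = 7 - (-170*(-1/112) - 283*1/382)/2 = 7 - (85/56 - 283/382)/2 = 7 - ½*8311/10696 = 7 - 8311/21392 = 141433/21392 ≈ 6.6115)
X = 45963097/21392 (X = -306*(-7) + 141433/21392 = 2142 + 141433/21392 = 45963097/21392 ≈ 2148.6)
√(4818103 + X) = √(4818103 + 45963097/21392) = √(103114822473/21392) = 3*√15318279738489/5348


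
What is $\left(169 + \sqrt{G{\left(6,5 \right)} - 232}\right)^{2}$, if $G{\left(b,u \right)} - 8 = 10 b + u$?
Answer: $\left(169 + i \sqrt{159}\right)^{2} \approx 28402.0 + 4262.0 i$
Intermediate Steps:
$G{\left(b,u \right)} = 8 + u + 10 b$ ($G{\left(b,u \right)} = 8 + \left(10 b + u\right) = 8 + \left(u + 10 b\right) = 8 + u + 10 b$)
$\left(169 + \sqrt{G{\left(6,5 \right)} - 232}\right)^{2} = \left(169 + \sqrt{\left(8 + 5 + 10 \cdot 6\right) - 232}\right)^{2} = \left(169 + \sqrt{\left(8 + 5 + 60\right) - 232}\right)^{2} = \left(169 + \sqrt{73 - 232}\right)^{2} = \left(169 + \sqrt{-159}\right)^{2} = \left(169 + i \sqrt{159}\right)^{2}$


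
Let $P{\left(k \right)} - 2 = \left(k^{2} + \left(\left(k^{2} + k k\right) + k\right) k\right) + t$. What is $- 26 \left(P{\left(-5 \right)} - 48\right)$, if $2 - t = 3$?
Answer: $6422$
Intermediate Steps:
$t = -1$ ($t = 2 - 3 = -1$)
$P{\left(k \right)} = 1 + k^{2} + k \left(k + 2 k^{2}\right)$ ($P{\left(k \right)} = 2 - \left(1 - k^{2} - \left(\left(k^{2} + k k\right) + k\right) k\right) = 2 - \left(1 - k^{2} - \left(\left(k^{2} + k^{2}\right) + k\right) k\right) = 2 - \left(1 - k^{2} - \left(2 k^{2} + k\right) k\right) = 2 - \left(1 - k^{2} - \left(k + 2 k^{2}\right) k\right) = 2 - \left(1 - k^{2} - k \left(k + 2 k^{2}\right)\right) = 2 + \left(-1 + k^{2} + k \left(k + 2 k^{2}\right)\right) = 1 + k^{2} + k \left(k + 2 k^{2}\right)$)
$- 26 \left(P{\left(-5 \right)} - 48\right) = - 26 \left(\left(1 + 2 \left(-5\right)^{2} + 2 \left(-5\right)^{3}\right) - 48\right) = - 26 \left(\left(1 + 2 \cdot 25 + 2 \left(-125\right)\right) - 48\right) = - 26 \left(\left(1 + 50 - 250\right) - 48\right) = - 26 \left(-199 - 48\right) = \left(-26\right) \left(-247\right) = 6422$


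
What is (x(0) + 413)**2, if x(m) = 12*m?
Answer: 170569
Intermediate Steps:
(x(0) + 413)**2 = (12*0 + 413)**2 = (0 + 413)**2 = 413**2 = 170569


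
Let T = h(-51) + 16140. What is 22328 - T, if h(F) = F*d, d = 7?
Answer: 6545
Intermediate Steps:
h(F) = 7*F (h(F) = F*7 = 7*F)
T = 15783 (T = 7*(-51) + 16140 = -357 + 16140 = 15783)
22328 - T = 22328 - 1*15783 = 22328 - 15783 = 6545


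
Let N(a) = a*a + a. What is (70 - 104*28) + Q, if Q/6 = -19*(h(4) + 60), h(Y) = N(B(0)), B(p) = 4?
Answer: -11962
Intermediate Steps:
N(a) = a + a² (N(a) = a² + a = a + a²)
h(Y) = 20 (h(Y) = 4*(1 + 4) = 4*5 = 20)
Q = -9120 (Q = 6*(-19*(20 + 60)) = 6*(-19*80) = 6*(-1520) = -9120)
(70 - 104*28) + Q = (70 - 104*28) - 9120 = (70 - 2912) - 9120 = -2842 - 9120 = -11962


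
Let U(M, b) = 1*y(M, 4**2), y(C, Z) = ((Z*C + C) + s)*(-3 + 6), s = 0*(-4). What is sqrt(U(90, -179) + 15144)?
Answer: sqrt(19734) ≈ 140.48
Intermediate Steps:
s = 0
y(C, Z) = 3*C + 3*C*Z (y(C, Z) = ((Z*C + C) + 0)*(-3 + 6) = ((C*Z + C) + 0)*3 = ((C + C*Z) + 0)*3 = (C + C*Z)*3 = 3*C + 3*C*Z)
U(M, b) = 51*M (U(M, b) = 1*(3*M*(1 + 4**2)) = 1*(3*M*(1 + 16)) = 1*(3*M*17) = 1*(51*M) = 51*M)
sqrt(U(90, -179) + 15144) = sqrt(51*90 + 15144) = sqrt(4590 + 15144) = sqrt(19734)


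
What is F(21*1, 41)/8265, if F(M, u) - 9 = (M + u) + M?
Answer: 92/8265 ≈ 0.011131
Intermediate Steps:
F(M, u) = 9 + u + 2*M (F(M, u) = 9 + ((M + u) + M) = 9 + (u + 2*M) = 9 + u + 2*M)
F(21*1, 41)/8265 = (9 + 41 + 2*(21*1))/8265 = (9 + 41 + 2*21)*(1/8265) = (9 + 41 + 42)*(1/8265) = 92*(1/8265) = 92/8265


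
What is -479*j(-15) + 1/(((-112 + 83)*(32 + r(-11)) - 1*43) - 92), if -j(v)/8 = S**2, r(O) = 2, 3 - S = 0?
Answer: 38661047/1121 ≈ 34488.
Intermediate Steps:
S = 3 (S = 3 - 1*0 = 3 + 0 = 3)
j(v) = -72 (j(v) = -8*3**2 = -8*9 = -72)
-479*j(-15) + 1/(((-112 + 83)*(32 + r(-11)) - 1*43) - 92) = -479*(-72) + 1/(((-112 + 83)*(32 + 2) - 1*43) - 92) = 34488 + 1/((-29*34 - 43) - 92) = 34488 + 1/((-986 - 43) - 92) = 34488 + 1/(-1029 - 92) = 34488 + 1/(-1121) = 34488 - 1/1121 = 38661047/1121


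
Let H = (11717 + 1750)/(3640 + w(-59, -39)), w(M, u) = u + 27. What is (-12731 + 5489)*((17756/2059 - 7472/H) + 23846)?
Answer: -20591690855764/130181 ≈ -1.5818e+8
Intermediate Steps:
w(M, u) = 27 + u
H = 13467/3628 (H = (11717 + 1750)/(3640 + (27 - 39)) = 13467/(3640 - 12) = 13467/3628 ≈ 3.7120)
(-12731 + 5489)*((17756/2059 - 7472/H) + 23846) = (-12731 + 5489)*((17756/2059 - 7472/13467/3628) + 23846) = -7242*((17756*(1/2059) - 7472*3628/13467) + 23846) = -7242*((17756/2059 - 27108416/13467) + 23846) = -7242*(-55577108492/27728553 + 23846) = -7242*605637966346/27728553 = -20591690855764/130181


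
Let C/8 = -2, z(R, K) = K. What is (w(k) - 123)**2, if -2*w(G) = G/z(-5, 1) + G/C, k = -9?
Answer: 14447601/1024 ≈ 14109.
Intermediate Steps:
C = -16 (C = 8*(-2) = -16)
w(G) = -15*G/32 (w(G) = -(G/1 + G/(-16))/2 = -(G*1 + G*(-1/16))/2 = -(G - G/16)/2 = -15*G/32)
(w(k) - 123)**2 = (-15/32*(-9) - 123)**2 = (135/32 - 123)**2 = (-3801/32)**2 = 14447601/1024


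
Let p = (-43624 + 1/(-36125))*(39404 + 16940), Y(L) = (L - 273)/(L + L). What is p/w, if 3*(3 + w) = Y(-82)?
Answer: 43686386012137248/40496125 ≈ 1.0788e+9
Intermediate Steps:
Y(L) = (-273 + L)/(2*L) (Y(L) = (-273 + L)/((2*L)) = (-273 + L)*(1/(2*L)) = (-273 + L)/(2*L))
w = -1121/492 (w = -3 + ((½)*(-273 - 82)/(-82))/3 = -3 + ((½)*(-1/82)*(-355))/3 = -3 + (⅓)*(355/164) = -3 + 355/492 = -1121/492 ≈ -2.2785)
p = -88793467504344/36125 (p = (-43624 - 1/36125)*56344 = -1575917001/36125*56344 = -88793467504344/36125 ≈ -2.4580e+9)
p/w = -88793467504344/(36125*(-1121/492)) = -88793467504344/36125*(-492/1121) = 43686386012137248/40496125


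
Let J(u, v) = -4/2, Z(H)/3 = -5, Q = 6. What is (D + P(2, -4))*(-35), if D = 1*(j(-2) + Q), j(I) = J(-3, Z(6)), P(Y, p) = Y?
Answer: -210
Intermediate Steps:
Z(H) = -15 (Z(H) = 3*(-5) = -15)
J(u, v) = -2 (J(u, v) = -4*1/2 = -2)
j(I) = -2
D = 4 (D = 1*(-2 + 6) = 1*4 = 4)
(D + P(2, -4))*(-35) = (4 + 2)*(-35) = 6*(-35) = -210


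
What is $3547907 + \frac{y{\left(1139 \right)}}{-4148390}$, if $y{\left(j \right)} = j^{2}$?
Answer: $\frac{14718100622409}{4148390} \approx 3.5479 \cdot 10^{6}$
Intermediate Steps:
$3547907 + \frac{y{\left(1139 \right)}}{-4148390} = 3547907 + \frac{1139^{2}}{-4148390} = 3547907 + 1297321 \left(- \frac{1}{4148390}\right) = 3547907 - \frac{1297321}{4148390} = \frac{14718100622409}{4148390}$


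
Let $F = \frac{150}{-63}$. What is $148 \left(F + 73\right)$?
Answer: $\frac{219484}{21} \approx 10452.0$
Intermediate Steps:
$F = - \frac{50}{21}$ ($F = 150 \left(- \frac{1}{63}\right) = - \frac{50}{21} \approx -2.381$)
$148 \left(F + 73\right) = 148 \left(- \frac{50}{21} + 73\right) = 148 \cdot \frac{1483}{21} = \frac{219484}{21}$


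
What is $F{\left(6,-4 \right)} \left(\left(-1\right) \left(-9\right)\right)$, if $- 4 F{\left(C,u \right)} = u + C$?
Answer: $- \frac{9}{2} \approx -4.5$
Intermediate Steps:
$F{\left(C,u \right)} = - \frac{C}{4} - \frac{u}{4}$ ($F{\left(C,u \right)} = - \frac{u + C}{4} = - \frac{C + u}{4} = - \frac{C}{4} - \frac{u}{4}$)
$F{\left(6,-4 \right)} \left(\left(-1\right) \left(-9\right)\right) = \left(\left(- \frac{1}{4}\right) 6 - -1\right) \left(\left(-1\right) \left(-9\right)\right) = \left(- \frac{3}{2} + 1\right) 9 = \left(- \frac{1}{2}\right) 9 = - \frac{9}{2}$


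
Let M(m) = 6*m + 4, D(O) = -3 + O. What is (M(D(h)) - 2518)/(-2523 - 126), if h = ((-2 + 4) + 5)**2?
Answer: 746/883 ≈ 0.84485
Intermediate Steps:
h = 49 (h = (2 + 5)**2 = 7**2 = 49)
M(m) = 4 + 6*m
(M(D(h)) - 2518)/(-2523 - 126) = ((4 + 6*(-3 + 49)) - 2518)/(-2523 - 126) = ((4 + 6*46) - 2518)/(-2649) = ((4 + 276) - 2518)*(-1/2649) = (280 - 2518)*(-1/2649) = -2238*(-1/2649) = 746/883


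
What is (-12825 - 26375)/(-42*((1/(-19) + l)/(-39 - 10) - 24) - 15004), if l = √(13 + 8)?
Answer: 121312260580/43313564747 + 7429380*√21/43313564747 ≈ 2.8016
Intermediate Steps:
l = √21 ≈ 4.5826
(-12825 - 26375)/(-42*((1/(-19) + l)/(-39 - 10) - 24) - 15004) = (-12825 - 26375)/(-42*((1/(-19) + √21)/(-39 - 10) - 24) - 15004) = -39200/(-42*((-1/19 + √21)/(-49) - 24) - 15004) = -39200/(-42*((-1/19 + √21)*(-1/49) - 24) - 15004) = -39200/(-42*((1/931 - √21/49) - 24) - 15004) = -39200/(-42*(-22343/931 - √21/49) - 15004) = -39200/((134058/133 + 6*√21/7) - 15004) = -39200/(-1861474/133 + 6*√21/7)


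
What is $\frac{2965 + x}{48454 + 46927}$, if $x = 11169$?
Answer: $\frac{14134}{95381} \approx 0.14818$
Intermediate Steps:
$\frac{2965 + x}{48454 + 46927} = \frac{2965 + 11169}{48454 + 46927} = \frac{14134}{95381}$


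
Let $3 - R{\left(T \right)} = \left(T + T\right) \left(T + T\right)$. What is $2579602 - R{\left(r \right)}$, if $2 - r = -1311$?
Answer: $9475475$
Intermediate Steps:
$r = 1313$ ($r = 2 - -1311 = 2 + 1311 = 1313$)
$R{\left(T \right)} = 3 - 4 T^{2}$ ($R{\left(T \right)} = 3 - \left(T + T\right) \left(T + T\right) = 3 - 2 T 2 T = 3 - 4 T^{2}$)
$2579602 - R{\left(r \right)} = 2579602 - \left(3 - 4 \cdot 1313^{2}\right) = 2579602 - \left(3 - 6895876\right) = 2579602 - -6895873 = 2579602 + 6895873 = 9475475$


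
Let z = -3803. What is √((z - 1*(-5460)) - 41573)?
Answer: 2*I*√9979 ≈ 199.79*I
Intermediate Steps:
√((z - 1*(-5460)) - 41573) = √((-3803 - 1*(-5460)) - 41573) = √((-3803 + 5460) - 41573) = √(1657 - 41573) = √(-39916) = 2*I*√9979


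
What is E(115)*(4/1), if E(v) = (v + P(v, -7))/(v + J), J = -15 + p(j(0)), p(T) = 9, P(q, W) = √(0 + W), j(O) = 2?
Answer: 460/109 + 4*I*√7/109 ≈ 4.2202 + 0.097092*I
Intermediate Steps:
P(q, W) = √W
J = -6 (J = -15 + 9 = -6)
E(v) = (v + I*√7)/(-6 + v) (E(v) = (v + √(-7))/(v - 6) = (v + I*√7)/(-6 + v))
E(115)*(4/1) = ((115 + I*√7)/(-6 + 115))*(4/1) = ((115 + I*√7)/109)*(4*1) = ((115 + I*√7)/109)*4 = (115/109 + I*√7/109)*4 = 460/109 + 4*I*√7/109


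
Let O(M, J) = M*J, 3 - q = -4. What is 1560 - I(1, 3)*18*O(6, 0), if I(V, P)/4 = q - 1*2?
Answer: 1560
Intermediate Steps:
q = 7 (q = 3 - 1*(-4) = 3 + 4 = 7)
I(V, P) = 20 (I(V, P) = 4*(7 - 1*2) = 4*(7 - 2) = 4*5 = 20)
O(M, J) = J*M
1560 - I(1, 3)*18*O(6, 0) = 1560 - 20*18*0*6 = 1560 - 360*0 = 1560 - 1*0 = 1560 + 0 = 1560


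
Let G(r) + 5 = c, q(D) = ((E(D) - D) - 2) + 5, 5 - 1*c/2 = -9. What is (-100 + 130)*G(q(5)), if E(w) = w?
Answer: 690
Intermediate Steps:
c = 28 (c = 10 - 2*(-9) = 10 + 18 = 28)
q(D) = 3 (q(D) = ((D - D) - 2) + 5 = (0 - 2) + 5 = -2 + 5 = 3)
G(r) = 23 (G(r) = -5 + 28 = 23)
(-100 + 130)*G(q(5)) = (-100 + 130)*23 = 30*23 = 690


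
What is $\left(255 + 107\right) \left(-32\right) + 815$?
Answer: $-10769$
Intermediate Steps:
$\left(255 + 107\right) \left(-32\right) + 815 = 362 \left(-32\right) + 815 = -11584 + 815 = -10769$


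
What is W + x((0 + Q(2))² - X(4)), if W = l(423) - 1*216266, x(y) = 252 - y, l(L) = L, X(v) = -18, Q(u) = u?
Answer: -215613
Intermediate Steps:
W = -215843 (W = 423 - 1*216266 = 423 - 216266 = -215843)
W + x((0 + Q(2))² - X(4)) = -215843 + (252 - ((0 + 2)² - 1*(-18))) = -215843 + (252 - (2² + 18)) = -215843 + (252 - (4 + 18)) = -215843 + (252 - 1*22) = -215843 + (252 - 22) = -215843 + 230 = -215613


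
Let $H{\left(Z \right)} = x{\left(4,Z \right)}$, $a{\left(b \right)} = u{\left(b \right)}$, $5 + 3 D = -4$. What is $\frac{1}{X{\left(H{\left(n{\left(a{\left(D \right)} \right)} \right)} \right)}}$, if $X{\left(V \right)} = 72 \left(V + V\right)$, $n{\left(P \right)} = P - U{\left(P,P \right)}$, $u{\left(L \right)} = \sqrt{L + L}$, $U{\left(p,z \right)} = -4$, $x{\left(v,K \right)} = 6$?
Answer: $\frac{1}{864} \approx 0.0011574$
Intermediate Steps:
$D = -3$ ($D = - \frac{5}{3} + \frac{1}{3} \left(-4\right) = - \frac{5}{3} - \frac{4}{3} = -3$)
$u{\left(L \right)} = \sqrt{2} \sqrt{L}$ ($u{\left(L \right)} = \sqrt{2 L} = \sqrt{2} \sqrt{L}$)
$a{\left(b \right)} = \sqrt{2} \sqrt{b}$
$n{\left(P \right)} = 4 + P$ ($n{\left(P \right)} = P - -4 = P + 4 = 4 + P$)
$H{\left(Z \right)} = 6$
$X{\left(V \right)} = 144 V$ ($X{\left(V \right)} = 72 \cdot 2 V = 144 V$)
$\frac{1}{X{\left(H{\left(n{\left(a{\left(D \right)} \right)} \right)} \right)}} = \frac{1}{144 \cdot 6} = \frac{1}{864}$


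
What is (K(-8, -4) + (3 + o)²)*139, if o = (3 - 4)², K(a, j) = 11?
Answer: 3753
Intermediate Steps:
o = 1 (o = (-1)² = 1)
(K(-8, -4) + (3 + o)²)*139 = (11 + (3 + 1)²)*139 = (11 + 4²)*139 = (11 + 16)*139 = 27*139 = 3753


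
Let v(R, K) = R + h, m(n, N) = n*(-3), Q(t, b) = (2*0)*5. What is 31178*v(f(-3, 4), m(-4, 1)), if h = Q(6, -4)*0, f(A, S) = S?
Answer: 124712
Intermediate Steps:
Q(t, b) = 0 (Q(t, b) = 0*5 = 0)
h = 0 (h = 0*0 = 0)
m(n, N) = -3*n
v(R, K) = R (v(R, K) = R + 0 = R)
31178*v(f(-3, 4), m(-4, 1)) = 31178*4 = 124712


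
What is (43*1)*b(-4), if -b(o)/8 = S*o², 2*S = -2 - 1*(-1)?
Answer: 2752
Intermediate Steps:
S = -½ (S = (-2 - 1*(-1))/2 = (-2 + 1)/2 = (½)*(-1) = -½ ≈ -0.50000)
b(o) = 4*o² (b(o) = -(-4)*o² = 4*o²)
(43*1)*b(-4) = (43*1)*(4*(-4)²) = 43*(4*16) = 43*64 = 2752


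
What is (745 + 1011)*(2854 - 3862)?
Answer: -1770048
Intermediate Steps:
(745 + 1011)*(2854 - 3862) = 1756*(-1008) = -1770048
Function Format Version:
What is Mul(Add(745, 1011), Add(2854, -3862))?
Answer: -1770048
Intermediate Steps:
Mul(Add(745, 1011), Add(2854, -3862)) = Mul(1756, -1008) = -1770048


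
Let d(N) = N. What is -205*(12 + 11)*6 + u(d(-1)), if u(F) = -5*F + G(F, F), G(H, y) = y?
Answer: -28286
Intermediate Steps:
u(F) = -4*F (u(F) = -5*F + F = -4*F)
-205*(12 + 11)*6 + u(d(-1)) = -205*(12 + 11)*6 - 4*(-1) = -4715*6 + 4 = -205*138 + 4 = -28290 + 4 = -28286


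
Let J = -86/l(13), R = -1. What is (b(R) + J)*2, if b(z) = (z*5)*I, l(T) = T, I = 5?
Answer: -822/13 ≈ -63.231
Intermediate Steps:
b(z) = 25*z (b(z) = (z*5)*5 = (5*z)*5 = 25*z)
J = -86/13 ≈ -6.6154
(b(R) + J)*2 = (25*(-1) - 86/13)*2 = (-25 - 86/13)*2 = -411/13*2 = -822/13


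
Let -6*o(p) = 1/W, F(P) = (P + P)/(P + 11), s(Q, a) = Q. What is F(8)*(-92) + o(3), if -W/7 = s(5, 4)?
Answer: -309101/3990 ≈ -77.469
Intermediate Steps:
W = -35 (W = -7*5 = -35)
F(P) = 2*P/(11 + P) (F(P) = (2*P)/(11 + P) = 2*P/(11 + P))
o(p) = 1/210 (o(p) = -1/6/(-35) = -1/6*(-1/35) = 1/210)
F(8)*(-92) + o(3) = (2*8/(11 + 8))*(-92) + 1/210 = (2*8/19)*(-92) + 1/210 = (2*8*(1/19))*(-92) + 1/210 = (16/19)*(-92) + 1/210 = -1472/19 + 1/210 = -309101/3990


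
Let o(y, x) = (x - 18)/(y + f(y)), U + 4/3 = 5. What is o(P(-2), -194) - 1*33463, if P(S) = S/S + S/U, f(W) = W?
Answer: -168481/5 ≈ -33696.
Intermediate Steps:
U = 11/3 (U = -4/3 + 5 = 11/3 ≈ 3.6667)
P(S) = 1 + 3*S/11 (P(S) = S/S + S/(11/3) = 1 + S*(3/11) = 1 + 3*S/11)
o(y, x) = (-18 + x)/(2*y) (o(y, x) = (x - 18)/(y + y) = (-18 + x)/((2*y)) = (-18 + x)*(1/(2*y)) = (-18 + x)/(2*y))
o(P(-2), -194) - 1*33463 = (-18 - 194)/(2*(1 + (3/11)*(-2))) - 1*33463 = (½)*(-212)/(1 - 6/11) - 33463 = (½)*(-212)/(5/11) - 33463 = (½)*(11/5)*(-212) - 33463 = -1166/5 - 33463 = -168481/5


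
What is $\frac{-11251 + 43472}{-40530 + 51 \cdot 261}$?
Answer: $- \frac{32221}{27219} \approx -1.1838$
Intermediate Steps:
$\frac{-11251 + 43472}{-40530 + 51 \cdot 261} = \frac{32221}{-40530 + 13311} = \frac{32221}{-27219} = 32221 \left(- \frac{1}{27219}\right) = - \frac{32221}{27219}$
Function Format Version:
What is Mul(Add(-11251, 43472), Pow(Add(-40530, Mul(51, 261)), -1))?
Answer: Rational(-32221, 27219) ≈ -1.1838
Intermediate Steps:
Mul(Add(-11251, 43472), Pow(Add(-40530, Mul(51, 261)), -1)) = Mul(32221, Pow(Add(-40530, 13311), -1)) = Mul(32221, Pow(-27219, -1)) = Mul(32221, Rational(-1, 27219)) = Rational(-32221, 27219)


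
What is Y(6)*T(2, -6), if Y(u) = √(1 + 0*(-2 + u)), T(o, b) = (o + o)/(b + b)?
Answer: -⅓ ≈ -0.33333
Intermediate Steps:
T(o, b) = o/b (T(o, b) = (2*o)/((2*b)) = (2*o)*(1/(2*b)) = o/b)
Y(u) = 1 (Y(u) = √(1 + 0) = √1 = 1)
Y(6)*T(2, -6) = 1*(2/(-6)) = 1*(2*(-⅙)) = 1*(-⅓) = -⅓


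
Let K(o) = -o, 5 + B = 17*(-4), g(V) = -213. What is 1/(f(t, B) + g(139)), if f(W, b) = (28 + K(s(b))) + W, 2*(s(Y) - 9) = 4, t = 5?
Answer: -1/191 ≈ -0.0052356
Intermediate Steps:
s(Y) = 11 (s(Y) = 9 + (½)*4 = 9 + 2 = 11)
B = -73 (B = -5 + 17*(-4) = -5 - 68 = -73)
f(W, b) = 17 + W (f(W, b) = (28 - 1*11) + W = (28 - 11) + W = 17 + W)
1/(f(t, B) + g(139)) = 1/((17 + 5) - 213) = 1/(22 - 213) = 1/(-191) = -1/191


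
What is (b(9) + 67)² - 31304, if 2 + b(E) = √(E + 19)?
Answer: -27051 + 260*√7 ≈ -26363.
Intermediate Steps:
b(E) = -2 + √(19 + E) (b(E) = -2 + √(E + 19) = -2 + √(19 + E))
(b(9) + 67)² - 31304 = ((-2 + √(19 + 9)) + 67)² - 31304 = ((-2 + √28) + 67)² - 31304 = ((-2 + 2*√7) + 67)² - 31304 = (65 + 2*√7)² - 31304 = -31304 + (65 + 2*√7)²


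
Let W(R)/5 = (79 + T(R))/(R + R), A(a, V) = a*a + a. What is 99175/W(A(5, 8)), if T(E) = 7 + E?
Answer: 297525/29 ≈ 10259.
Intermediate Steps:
A(a, V) = a + a**2 (A(a, V) = a**2 + a = a + a**2)
W(R) = 5*(86 + R)/(2*R) (W(R) = 5*((79 + (7 + R))/(R + R)) = 5*((86 + R)/((2*R))) = 5*((86 + R)*(1/(2*R))) = 5*((86 + R)/(2*R)) = 5*(86 + R)/(2*R))
99175/W(A(5, 8)) = 99175/(5/2 + 215/((5*(1 + 5)))) = 99175/(5/2 + 215/((5*6))) = 99175/(5/2 + 215/30) = 99175/(5/2 + 215*(1/30)) = 99175/(5/2 + 43/6) = 99175/(29/3) = 99175*(3/29) = 297525/29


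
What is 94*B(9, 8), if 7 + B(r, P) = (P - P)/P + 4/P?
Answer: -611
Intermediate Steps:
B(r, P) = -7 + 4/P (B(r, P) = -7 + ((P - P)/P + 4/P) = -7 + (0/P + 4/P) = -7 + (0 + 4/P) = -7 + 4/P)
94*B(9, 8) = 94*(-7 + 4/8) = 94*(-7 + 4*(1/8)) = 94*(-7 + 1/2) = 94*(-13/2) = -611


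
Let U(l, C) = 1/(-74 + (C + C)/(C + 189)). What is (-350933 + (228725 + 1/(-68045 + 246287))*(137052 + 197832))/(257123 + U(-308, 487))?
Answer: 55805095697112820575/187330596327559 ≈ 2.9790e+5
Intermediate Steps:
U(l, C) = 1/(-74 + 2*C/(189 + C)) (U(l, C) = 1/(-74 + (2*C)/(189 + C)) = 1/(-74 + 2*C/(189 + C)))
(-350933 + (228725 + 1/(-68045 + 246287))*(137052 + 197832))/(257123 + U(-308, 487)) = (-350933 + (228725 + 1/(-68045 + 246287))*(137052 + 197832))/(257123 + (-189 - 1*487)/(18*(777 + 4*487))) = (-350933 + (228725 + 1/178242)*334884)/(257123 + (-189 - 487)/(18*(777 + 1948))) = (-350933 + (228725 + 1/178242)*334884)/(257123 + (1/18)*(-676)/2725) = (-350933 + (40768401451/178242)*334884)/(257123 + (1/18)*(1/2725)*(-676)) = (-350933 + 2275447558586114/29707)/(257123 - 338/24525) = 2275437133419483/(29707*(6305941237/24525)) = (2275437133419483/29707)*(24525/6305941237) = 55805095697112820575/187330596327559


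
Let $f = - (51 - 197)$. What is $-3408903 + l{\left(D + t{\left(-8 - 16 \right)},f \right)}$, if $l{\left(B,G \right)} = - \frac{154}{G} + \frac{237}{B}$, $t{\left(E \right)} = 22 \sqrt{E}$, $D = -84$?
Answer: $- \frac{387210714883}{113588} - \frac{869 i \sqrt{6}}{1556} \approx -3.4089 \cdot 10^{6} - 1.368 i$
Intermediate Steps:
$f = 146$ ($f = \left(-1\right) \left(-146\right) = 146$)
$-3408903 + l{\left(D + t{\left(-8 - 16 \right)},f \right)} = -3408903 + \left(- \frac{154}{146} + \frac{237}{-84 + 22 \sqrt{-8 - 16}}\right) = -3408903 + \left(\left(-154\right) \frac{1}{146} + \frac{237}{-84 + 22 \sqrt{-24}}\right) = -3408903 - \left(\frac{77}{73} - \frac{237}{-84 + 22 \cdot 2 i \sqrt{6}}\right) = -3408903 - \left(\frac{77}{73} - \frac{237}{-84 + 44 i \sqrt{6}}\right) = - \frac{248849996}{73} + \frac{237}{-84 + 44 i \sqrt{6}}$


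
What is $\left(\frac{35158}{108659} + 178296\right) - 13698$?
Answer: $\frac{17885089240}{108659} \approx 1.646 \cdot 10^{5}$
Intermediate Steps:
$\left(\frac{35158}{108659} + 178296\right) - 13698 = \frac{19373500222}{108659} - 13698 = \frac{17885089240}{108659}$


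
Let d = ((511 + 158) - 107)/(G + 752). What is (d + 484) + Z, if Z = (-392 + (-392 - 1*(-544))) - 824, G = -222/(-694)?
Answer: -151216886/261055 ≈ -579.25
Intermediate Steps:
G = 111/347 (G = -222*(-1/694) = 111/347 ≈ 0.31988)
Z = -1064 (Z = (-392 + (-392 + 544)) - 824 = (-392 + 152) - 824 = -240 - 824 = -1064)
d = 195014/261055 (d = ((511 + 158) - 107)/(111/347 + 752) = (669 - 107)/(261055/347) = 562*(347/261055) = 195014/261055 ≈ 0.74702)
(d + 484) + Z = (195014/261055 + 484) - 1064 = 126545634/261055 - 1064 = -151216886/261055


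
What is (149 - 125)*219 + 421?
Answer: 5677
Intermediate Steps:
(149 - 125)*219 + 421 = 24*219 + 421 = 5256 + 421 = 5677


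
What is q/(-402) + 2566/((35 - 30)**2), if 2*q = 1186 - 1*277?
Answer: 680113/6700 ≈ 101.51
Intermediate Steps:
q = 909/2 (q = (1186 - 1*277)/2 = (1186 - 277)/2 = (1/2)*909 = 909/2 ≈ 454.50)
q/(-402) + 2566/((35 - 30)**2) = (909/2)/(-402) + 2566/((35 - 30)**2) = (909/2)*(-1/402) + 2566/(5**2) = -303/268 + 2566/25 = 680113/6700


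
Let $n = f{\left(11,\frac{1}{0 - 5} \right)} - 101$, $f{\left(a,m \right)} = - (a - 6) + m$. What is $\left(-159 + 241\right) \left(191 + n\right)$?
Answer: $\frac{34768}{5} \approx 6953.6$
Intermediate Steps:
$f{\left(a,m \right)} = 6 + m - a$ ($f{\left(a,m \right)} = - (a - 6) + m = - (-6 + a) + m = \left(6 - a\right) + m = 6 + m - a$)
$n = - \frac{531}{5}$ ($n = \left(6 + \frac{1}{0 - 5} - 11\right) - 101 = \left(6 + \frac{1}{-5} - 11\right) - 101 = \left(6 - \frac{1}{5} - 11\right) - 101 = - \frac{26}{5} - 101 = - \frac{531}{5} \approx -106.2$)
$\left(-159 + 241\right) \left(191 + n\right) = \left(-159 + 241\right) \left(191 - \frac{531}{5}\right) = 82 \cdot \frac{424}{5} = \frac{34768}{5}$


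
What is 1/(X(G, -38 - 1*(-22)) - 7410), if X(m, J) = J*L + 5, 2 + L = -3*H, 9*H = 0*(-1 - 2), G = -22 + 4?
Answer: -1/7373 ≈ -0.00013563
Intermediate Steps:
G = -18
H = 0 (H = (0*(-1 - 2))/9 = (0*(-3))/9 = (⅑)*0 = 0)
L = -2 (L = -2 - 3*0 = -2 + 0 = -2)
X(m, J) = 5 - 2*J (X(m, J) = J*(-2) + 5 = -2*J + 5 = 5 - 2*J)
1/(X(G, -38 - 1*(-22)) - 7410) = 1/((5 - 2*(-38 - 1*(-22))) - 7410) = 1/((5 - 2*(-38 + 22)) - 7410) = 1/((5 - 2*(-16)) - 7410) = 1/((5 + 32) - 7410) = 1/(37 - 7410) = 1/(-7373) = -1/7373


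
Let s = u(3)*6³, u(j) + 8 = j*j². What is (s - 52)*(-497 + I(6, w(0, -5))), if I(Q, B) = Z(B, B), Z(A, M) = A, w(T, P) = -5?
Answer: -2034104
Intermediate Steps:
u(j) = -8 + j³ (u(j) = -8 + j*j² = -8 + j³)
I(Q, B) = B
s = 4104 (s = (-8 + 3³)*6³ = (-8 + 27)*216 = 19*216 = 4104)
(s - 52)*(-497 + I(6, w(0, -5))) = (4104 - 52)*(-497 - 5) = 4052*(-502) = -2034104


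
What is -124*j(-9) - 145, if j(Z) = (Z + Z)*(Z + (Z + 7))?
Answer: -24697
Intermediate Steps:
j(Z) = 2*Z*(7 + 2*Z) (j(Z) = (2*Z)*(Z + (7 + Z)) = (2*Z)*(7 + 2*Z) = 2*Z*(7 + 2*Z))
-124*j(-9) - 145 = -248*(-9)*(7 + 2*(-9)) - 145 = -248*(-9)*(7 - 18) - 145 = -248*(-9)*(-11) - 145 = -124*198 - 145 = -24552 - 145 = -24697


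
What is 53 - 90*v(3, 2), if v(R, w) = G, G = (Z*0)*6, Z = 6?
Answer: 53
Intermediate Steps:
G = 0 (G = (6*0)*6 = 0*6 = 0)
v(R, w) = 0
53 - 90*v(3, 2) = 53 - 90*0 = 53 + 0 = 53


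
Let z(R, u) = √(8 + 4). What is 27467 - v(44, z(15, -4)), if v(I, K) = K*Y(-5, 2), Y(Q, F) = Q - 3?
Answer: 27467 + 16*√3 ≈ 27495.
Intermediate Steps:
Y(Q, F) = -3 + Q
z(R, u) = 2*√3 (z(R, u) = √12 = 2*√3)
v(I, K) = -8*K (v(I, K) = K*(-3 - 5) = K*(-8) = -8*K)
27467 - v(44, z(15, -4)) = 27467 - (-8)*2*√3 = 27467 - (-16)*√3 = 27467 + 16*√3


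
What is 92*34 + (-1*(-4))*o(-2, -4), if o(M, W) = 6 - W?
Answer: 3168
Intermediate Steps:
92*34 + (-1*(-4))*o(-2, -4) = 92*34 + (-1*(-4))*(6 - 1*(-4)) = 3128 + 4*(6 + 4) = 3128 + 4*10 = 3128 + 40 = 3168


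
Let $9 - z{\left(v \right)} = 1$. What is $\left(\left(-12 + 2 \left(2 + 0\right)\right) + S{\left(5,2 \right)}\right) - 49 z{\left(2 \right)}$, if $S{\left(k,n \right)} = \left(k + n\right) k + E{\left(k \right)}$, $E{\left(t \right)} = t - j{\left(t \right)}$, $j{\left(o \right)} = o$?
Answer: $-365$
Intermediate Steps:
$z{\left(v \right)} = 8$ ($z{\left(v \right)} = 9 - 1 = 8$)
$E{\left(t \right)} = 0$ ($E{\left(t \right)} = t - t = 0$)
$S{\left(k,n \right)} = k \left(k + n\right)$ ($S{\left(k,n \right)} = \left(k + n\right) k + 0 = k \left(k + n\right) + 0 = k \left(k + n\right)$)
$\left(\left(-12 + 2 \left(2 + 0\right)\right) + S{\left(5,2 \right)}\right) - 49 z{\left(2 \right)} = \left(\left(-12 + 2 \left(2 + 0\right)\right) + 5 \left(5 + 2\right)\right) - 392 = \left(\left(-12 + 2 \cdot 2\right) + 5 \cdot 7\right) - 392 = \left(\left(-12 + 4\right) + 35\right) - 392 = \left(-8 + 35\right) - 392 = 27 - 392 = -365$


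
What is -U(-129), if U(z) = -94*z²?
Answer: 1564254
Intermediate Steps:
-U(-129) = -(-94)*(-129)² = -(-94)*16641 = -1*(-1564254) = 1564254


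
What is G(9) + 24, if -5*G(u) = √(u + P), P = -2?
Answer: 24 - √7/5 ≈ 23.471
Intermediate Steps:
G(u) = -√(-2 + u)/5 (G(u) = -√(u - 2)/5 = -√(-2 + u)/5)
G(9) + 24 = -√(-2 + 9)/5 + 24 = -√7/5 + 24 = 24 - √7/5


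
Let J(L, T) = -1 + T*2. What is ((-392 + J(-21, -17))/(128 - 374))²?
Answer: 182329/60516 ≈ 3.0129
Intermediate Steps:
J(L, T) = -1 + 2*T
((-392 + J(-21, -17))/(128 - 374))² = ((-392 + (-1 + 2*(-17)))/(128 - 374))² = ((-392 + (-1 - 34))/(-246))² = ((-392 - 35)*(-1/246))² = (-427*(-1/246))² = (427/246)² = 182329/60516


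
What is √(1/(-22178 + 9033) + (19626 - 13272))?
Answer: √1097914159705/13145 ≈ 79.712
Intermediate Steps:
√(1/(-22178 + 9033) + (19626 - 13272)) = √(1/(-13145) + 6354) = √(-1/13145 + 6354) = √(83523329/13145) = √1097914159705/13145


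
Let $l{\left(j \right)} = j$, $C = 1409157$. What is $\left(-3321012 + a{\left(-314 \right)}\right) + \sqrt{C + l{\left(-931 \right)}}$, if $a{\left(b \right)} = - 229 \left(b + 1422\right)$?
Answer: $-3574744 + \sqrt{1408226} \approx -3.5736 \cdot 10^{6}$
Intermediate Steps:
$a{\left(b \right)} = -325638 - 229 b$ ($a{\left(b \right)} = - 229 \left(1422 + b\right) = -325638 - 229 b$)
$\left(-3321012 + a{\left(-314 \right)}\right) + \sqrt{C + l{\left(-931 \right)}} = \left(-3321012 - 253732\right) + \sqrt{1409157 - 931} = \left(-3321012 + \left(-325638 + 71906\right)\right) + \sqrt{1408226} = \left(-3321012 - 253732\right) + \sqrt{1408226} = -3574744 + \sqrt{1408226}$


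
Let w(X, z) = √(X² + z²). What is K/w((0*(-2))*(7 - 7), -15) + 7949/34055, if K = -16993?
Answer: -115715476/102165 ≈ -1132.6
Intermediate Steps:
K/w((0*(-2))*(7 - 7), -15) + 7949/34055 = -16993/√(((0*(-2))*(7 - 7))² + (-15)²) + 7949/34055 = -16993/√((0*0)² + 225) + 7949*(1/34055) = -16993/√(0² + 225) + 7949/34055 = -16993/√(0 + 225) + 7949/34055 = -16993/(√225) + 7949/34055 = -16993/15 + 7949/34055 = -115715476/102165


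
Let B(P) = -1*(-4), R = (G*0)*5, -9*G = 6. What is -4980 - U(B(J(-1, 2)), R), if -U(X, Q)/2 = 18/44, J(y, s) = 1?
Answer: -54771/11 ≈ -4979.2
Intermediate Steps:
G = -2/3 (G = -1/9*6 = -2/3 ≈ -0.66667)
R = 0 (R = -2/3*0*5 = 0*5 = 0)
B(P) = 4
U(X, Q) = -9/11 (U(X, Q) = -36/44 = -2*9/22 = -9/11)
-4980 - U(B(J(-1, 2)), R) = -4980 - 1*(-9/11) = -4980 + 9/11 = -54771/11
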